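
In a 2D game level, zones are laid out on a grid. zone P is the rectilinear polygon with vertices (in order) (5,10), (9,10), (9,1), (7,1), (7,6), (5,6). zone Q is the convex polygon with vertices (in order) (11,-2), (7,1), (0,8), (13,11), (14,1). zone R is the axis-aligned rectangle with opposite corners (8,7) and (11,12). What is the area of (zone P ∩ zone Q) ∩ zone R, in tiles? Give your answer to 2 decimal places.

2.95

The region (zone P ∩ zone Q) ∩ zone R is the polygon with vertices (9,7), (8,7), (8,9.846), (8.667,10), (9,10).
By the shoelace formula its area is 2.95.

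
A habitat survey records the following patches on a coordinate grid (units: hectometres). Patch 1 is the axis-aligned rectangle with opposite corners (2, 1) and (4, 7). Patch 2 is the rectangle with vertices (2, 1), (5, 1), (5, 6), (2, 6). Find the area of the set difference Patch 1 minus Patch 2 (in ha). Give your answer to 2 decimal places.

|Patch 1∩Patch 2|: x∈[2,4], y∈[1,6] → 2·5 = 10.
|Patch 1| = 12.
|Patch 1 ∖ Patch 2| = |Patch 1| − |Patch 1∩Patch 2| = 12 − 10 = 2.00.

2.00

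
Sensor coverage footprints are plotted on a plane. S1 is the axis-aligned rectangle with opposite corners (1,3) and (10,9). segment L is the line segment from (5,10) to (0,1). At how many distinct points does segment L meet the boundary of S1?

2

The segment meets the boundary at (1.111,3), (4.444,9).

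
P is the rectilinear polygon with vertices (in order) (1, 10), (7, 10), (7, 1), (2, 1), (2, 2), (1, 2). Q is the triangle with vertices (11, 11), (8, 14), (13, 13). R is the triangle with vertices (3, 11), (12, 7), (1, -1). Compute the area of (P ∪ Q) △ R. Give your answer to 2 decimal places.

|P ∪ Q| = 59.
|(P ∪ Q) ∩ R| = 39.1452.
|(P ∪ Q) △ R| = 59 + 58 − 78.2904 = 38.71.

38.71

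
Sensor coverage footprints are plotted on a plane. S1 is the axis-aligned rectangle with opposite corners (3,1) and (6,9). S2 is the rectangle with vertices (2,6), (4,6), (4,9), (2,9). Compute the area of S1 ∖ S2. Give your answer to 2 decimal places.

|S1∩S2|: x∈[3,4], y∈[6,9] → 1·3 = 3.
|S1| = 24.
|S1 ∖ S2| = |S1| − |S1∩S2| = 24 − 3 = 21.00.

21.00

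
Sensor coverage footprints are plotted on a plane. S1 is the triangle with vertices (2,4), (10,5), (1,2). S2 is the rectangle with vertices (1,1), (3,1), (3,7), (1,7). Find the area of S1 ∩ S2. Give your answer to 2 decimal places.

The intersection is the polygon with vertices (3,4.125), (3,2.667), (1,2), (2,4).
By the shoelace formula its area is 2.40.

2.40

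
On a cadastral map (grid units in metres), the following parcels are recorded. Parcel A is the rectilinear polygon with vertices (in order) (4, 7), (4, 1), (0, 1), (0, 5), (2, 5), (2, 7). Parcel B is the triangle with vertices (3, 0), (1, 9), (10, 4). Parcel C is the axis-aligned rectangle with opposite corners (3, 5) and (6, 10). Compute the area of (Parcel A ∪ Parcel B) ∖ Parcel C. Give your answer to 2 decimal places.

|Parcel A ∪ Parcel B| = 44.8333.
|(Parcel A ∪ Parcel B) ∩ Parcel C| = 6.1667.
|(Parcel A ∪ Parcel B) ∖ Parcel C| = 44.8333 − 6.1667 = 38.67.

38.67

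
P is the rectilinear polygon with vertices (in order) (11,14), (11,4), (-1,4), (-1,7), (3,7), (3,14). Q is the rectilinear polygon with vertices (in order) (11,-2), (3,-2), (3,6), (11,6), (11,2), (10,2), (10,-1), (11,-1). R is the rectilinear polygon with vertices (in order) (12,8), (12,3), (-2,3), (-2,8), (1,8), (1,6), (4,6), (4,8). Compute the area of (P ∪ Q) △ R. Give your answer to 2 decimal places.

105.00

|P ∪ Q| = 137.
|(P ∪ Q) ∩ R| = 48.
|(P ∪ Q) △ R| = 137 + 64 − 96 = 105.00.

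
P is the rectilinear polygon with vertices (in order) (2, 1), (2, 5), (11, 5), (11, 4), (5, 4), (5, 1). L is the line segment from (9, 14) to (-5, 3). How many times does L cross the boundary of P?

The segment lies entirely outside P and never meets its boundary.

0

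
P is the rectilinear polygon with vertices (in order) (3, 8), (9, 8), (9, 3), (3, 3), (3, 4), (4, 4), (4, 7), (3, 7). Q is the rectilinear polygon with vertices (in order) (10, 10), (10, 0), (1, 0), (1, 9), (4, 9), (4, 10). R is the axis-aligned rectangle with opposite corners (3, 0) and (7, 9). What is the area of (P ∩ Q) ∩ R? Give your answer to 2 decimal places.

17.00

The region (P ∩ Q) ∩ R is the polygon with vertices (3,3), (3,4), (4,4), (4,7), (3,7), (3,8), (7,8), (7,3).
By the shoelace formula its area is 17.00.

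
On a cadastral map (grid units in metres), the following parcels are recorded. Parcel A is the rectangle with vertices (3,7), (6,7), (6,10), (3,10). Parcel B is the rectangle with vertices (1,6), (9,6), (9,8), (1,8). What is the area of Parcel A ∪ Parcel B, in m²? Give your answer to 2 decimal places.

22.00

By inclusion–exclusion:
Individual areas: |Parcel A| = 9, |Parcel B| = 16.
|Parcel A∩Parcel B|: x∈[3,6], y∈[7,8] → 3·1 = 3.
|Parcel A ∪ Parcel B| = 25 − 3 = 22.00.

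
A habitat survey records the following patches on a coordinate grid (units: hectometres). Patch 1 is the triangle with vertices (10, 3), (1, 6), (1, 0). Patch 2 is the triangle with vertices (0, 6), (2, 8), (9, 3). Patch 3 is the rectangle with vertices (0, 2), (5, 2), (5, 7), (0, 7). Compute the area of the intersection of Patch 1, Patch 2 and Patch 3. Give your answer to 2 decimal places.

The intersection is the polygon with vertices (5,4.667), (5,4.333), (1,5.667), (1,6).
By the shoelace formula its area is 1.33.

1.33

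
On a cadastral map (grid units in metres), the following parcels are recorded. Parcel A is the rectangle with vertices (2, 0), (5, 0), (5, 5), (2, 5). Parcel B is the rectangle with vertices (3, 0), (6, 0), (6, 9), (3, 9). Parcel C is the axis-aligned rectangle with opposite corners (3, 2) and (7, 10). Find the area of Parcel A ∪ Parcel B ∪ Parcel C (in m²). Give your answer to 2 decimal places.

By inclusion–exclusion:
Individual areas: |Parcel A| = 15, |Parcel B| = 27, |Parcel C| = 32.
|Parcel A∩Parcel B|: x∈[3,5], y∈[0,5] → 2·5 = 10.
|Parcel A∩Parcel C|: x∈[3,5], y∈[2,5] → 2·3 = 6.
|Parcel B∩Parcel C|: x∈[3,6], y∈[2,9] → 3·7 = 21.
|Parcel A∩Parcel B∩Parcel C| = 6.
|Parcel A ∪ Parcel B ∪ Parcel C| = 74 − 37 + 6 = 43.00.

43.00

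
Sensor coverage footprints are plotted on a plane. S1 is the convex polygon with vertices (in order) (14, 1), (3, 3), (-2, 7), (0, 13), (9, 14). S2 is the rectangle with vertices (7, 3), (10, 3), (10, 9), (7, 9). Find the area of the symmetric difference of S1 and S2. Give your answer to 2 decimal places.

|S1| = 132, |S2| = 18, |S1∩S2| = 18.
|S1 △ S2| = |S1| + |S2| − 2·|S1∩S2| = 132 + 18 − 36 = 114.00.

114.00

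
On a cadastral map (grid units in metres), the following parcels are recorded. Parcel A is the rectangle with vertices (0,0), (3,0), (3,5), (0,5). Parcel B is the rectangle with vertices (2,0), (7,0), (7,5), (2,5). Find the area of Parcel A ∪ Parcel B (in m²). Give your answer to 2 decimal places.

By inclusion–exclusion:
Individual areas: |Parcel A| = 15, |Parcel B| = 25.
|Parcel A∩Parcel B|: x∈[2,3], y∈[0,5] → 1·5 = 5.
|Parcel A ∪ Parcel B| = 40 − 5 = 35.00.

35.00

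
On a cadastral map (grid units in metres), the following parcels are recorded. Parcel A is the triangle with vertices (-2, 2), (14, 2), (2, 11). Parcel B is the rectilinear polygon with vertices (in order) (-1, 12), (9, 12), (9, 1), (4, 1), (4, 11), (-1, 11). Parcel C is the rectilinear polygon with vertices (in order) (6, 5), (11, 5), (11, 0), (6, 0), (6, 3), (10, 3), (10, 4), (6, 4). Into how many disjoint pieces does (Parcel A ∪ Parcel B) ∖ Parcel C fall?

2

(Parcel A ∪ Parcel B) ∖ Parcel C splits into 2 disjoint pieces (area 86.875, area 3.375).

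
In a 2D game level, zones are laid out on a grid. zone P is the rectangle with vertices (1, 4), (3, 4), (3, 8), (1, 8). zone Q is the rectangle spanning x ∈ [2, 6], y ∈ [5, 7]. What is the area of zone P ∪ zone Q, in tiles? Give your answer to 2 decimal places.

By inclusion–exclusion:
Individual areas: |zone P| = 8, |zone Q| = 8.
|zone P∩zone Q|: x∈[2,3], y∈[5,7] → 1·2 = 2.
|zone P ∪ zone Q| = 16 − 2 = 14.00.

14.00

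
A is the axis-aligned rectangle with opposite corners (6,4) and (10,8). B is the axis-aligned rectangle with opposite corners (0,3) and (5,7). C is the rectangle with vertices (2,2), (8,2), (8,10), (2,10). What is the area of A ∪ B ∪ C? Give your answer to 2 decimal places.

64.00

By inclusion–exclusion:
Individual areas: |A| = 16, |B| = 20, |C| = 48.
|A∩B| = 0 (no overlap).
|A∩C|: x∈[6,8], y∈[4,8] → 2·4 = 8.
|B∩C|: x∈[2,5], y∈[3,7] → 3·4 = 12.
|A∩B∩C| = 0.
|A ∪ B ∪ C| = 84 − 20 + 0 = 64.00.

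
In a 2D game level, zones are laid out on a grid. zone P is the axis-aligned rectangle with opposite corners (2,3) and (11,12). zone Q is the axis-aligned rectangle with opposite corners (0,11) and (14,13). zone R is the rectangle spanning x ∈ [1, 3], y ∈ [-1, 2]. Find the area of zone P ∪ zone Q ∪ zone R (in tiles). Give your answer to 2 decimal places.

By inclusion–exclusion:
Individual areas: |zone P| = 81, |zone Q| = 28, |zone R| = 6.
|zone P∩zone Q|: x∈[2,11], y∈[11,12] → 9·1 = 9.
|zone P∩zone R| = 0 (no overlap).
|zone Q∩zone R| = 0 (no overlap).
|zone P∩zone Q∩zone R| = 0.
|zone P ∪ zone Q ∪ zone R| = 115 − 9 + 0 = 106.00.

106.00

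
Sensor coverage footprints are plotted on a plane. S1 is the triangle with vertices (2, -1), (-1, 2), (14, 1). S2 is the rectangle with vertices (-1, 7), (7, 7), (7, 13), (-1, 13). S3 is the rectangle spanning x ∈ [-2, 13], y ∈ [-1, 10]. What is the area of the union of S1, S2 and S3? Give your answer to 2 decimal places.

189.12

By inclusion–exclusion:
Individual areas: |S1| = 21, |S2| = 48, |S3| = 165.
|S1∩S2| = 0.
|S1∩S3| = 20.8833.
|S2∩S3|: x∈[-1,7], y∈[7,10] → 8·3 = 24.
|S1∩S2∩S3| = 0.
|S1 ∪ S2 ∪ S3| = 234 − 44.8833 + 0 = 189.12.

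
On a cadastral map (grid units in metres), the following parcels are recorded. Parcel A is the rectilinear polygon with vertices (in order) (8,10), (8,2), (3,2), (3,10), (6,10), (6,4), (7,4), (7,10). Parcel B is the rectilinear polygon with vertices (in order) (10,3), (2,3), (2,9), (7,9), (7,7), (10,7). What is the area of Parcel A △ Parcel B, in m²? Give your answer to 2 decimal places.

|Parcel A| = 34, |Parcel B| = 42, |Parcel A∩Parcel B| = 23.
|Parcel A △ Parcel B| = |Parcel A| + |Parcel B| − 2·|Parcel A∩Parcel B| = 34 + 42 − 46 = 30.00.

30.00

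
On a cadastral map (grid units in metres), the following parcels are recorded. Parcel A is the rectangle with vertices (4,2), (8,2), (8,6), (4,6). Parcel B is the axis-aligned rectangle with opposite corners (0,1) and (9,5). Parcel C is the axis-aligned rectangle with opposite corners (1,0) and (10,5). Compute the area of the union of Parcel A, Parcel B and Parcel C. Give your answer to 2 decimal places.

53.00

By inclusion–exclusion:
Individual areas: |Parcel A| = 16, |Parcel B| = 36, |Parcel C| = 45.
|Parcel A∩Parcel B|: x∈[4,8], y∈[2,5] → 4·3 = 12.
|Parcel A∩Parcel C|: x∈[4,8], y∈[2,5] → 4·3 = 12.
|Parcel B∩Parcel C|: x∈[1,9], y∈[1,5] → 8·4 = 32.
|Parcel A∩Parcel B∩Parcel C| = 12.
|Parcel A ∪ Parcel B ∪ Parcel C| = 97 − 56 + 12 = 53.00.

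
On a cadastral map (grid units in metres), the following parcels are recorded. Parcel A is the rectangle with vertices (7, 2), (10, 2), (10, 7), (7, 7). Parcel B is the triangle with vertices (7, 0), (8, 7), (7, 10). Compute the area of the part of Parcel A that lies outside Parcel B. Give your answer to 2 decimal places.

|Parcel A| = 15, |Parcel A∩Parcel B| = 3.2143.
|Parcel A ∖ Parcel B| = |Parcel A| − |Parcel A∩Parcel B| = 15 − 3.2143 = 11.79.

11.79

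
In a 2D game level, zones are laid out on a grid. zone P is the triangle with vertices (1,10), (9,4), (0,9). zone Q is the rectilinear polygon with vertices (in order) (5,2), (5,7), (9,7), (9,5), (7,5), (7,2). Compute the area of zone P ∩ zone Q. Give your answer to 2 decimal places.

The intersection is the polygon with vertices (7.667,5), (7.2,5), (5,6.222), (5,7).
By the shoelace formula its area is 1.32.

1.32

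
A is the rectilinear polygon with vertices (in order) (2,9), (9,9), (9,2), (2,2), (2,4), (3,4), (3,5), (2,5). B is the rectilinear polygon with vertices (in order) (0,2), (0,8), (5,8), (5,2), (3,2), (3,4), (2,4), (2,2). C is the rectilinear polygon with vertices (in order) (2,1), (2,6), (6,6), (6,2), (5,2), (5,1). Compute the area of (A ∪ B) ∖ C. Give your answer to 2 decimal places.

45.00

|A ∪ B| = 61.
|(A ∪ B) ∩ C| = 16.
|(A ∪ B) ∖ C| = 61 − 16 = 45.00.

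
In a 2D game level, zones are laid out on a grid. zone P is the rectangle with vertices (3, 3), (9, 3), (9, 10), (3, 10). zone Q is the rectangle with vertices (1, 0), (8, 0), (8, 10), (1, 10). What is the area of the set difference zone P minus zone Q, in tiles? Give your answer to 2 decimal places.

7.00

|zone P∩zone Q|: x∈[3,8], y∈[3,10] → 5·7 = 35.
|zone P| = 42.
|zone P ∖ zone Q| = |zone P| − |zone P∩zone Q| = 42 − 35 = 7.00.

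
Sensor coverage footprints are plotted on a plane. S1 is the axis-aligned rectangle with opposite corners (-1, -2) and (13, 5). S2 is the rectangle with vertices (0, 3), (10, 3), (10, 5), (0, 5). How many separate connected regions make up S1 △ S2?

1

S1 △ S2 is a single connected region.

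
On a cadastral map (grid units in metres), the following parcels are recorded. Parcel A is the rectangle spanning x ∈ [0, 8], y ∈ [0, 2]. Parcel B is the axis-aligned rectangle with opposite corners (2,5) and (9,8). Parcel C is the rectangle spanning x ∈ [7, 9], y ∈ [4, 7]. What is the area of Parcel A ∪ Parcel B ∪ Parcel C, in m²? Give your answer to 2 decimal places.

39.00

By inclusion–exclusion:
Individual areas: |Parcel A| = 16, |Parcel B| = 21, |Parcel C| = 6.
|Parcel A∩Parcel B| = 0 (no overlap).
|Parcel A∩Parcel C| = 0 (no overlap).
|Parcel B∩Parcel C|: x∈[7,9], y∈[5,7] → 2·2 = 4.
|Parcel A∩Parcel B∩Parcel C| = 0.
|Parcel A ∪ Parcel B ∪ Parcel C| = 43 − 4 + 0 = 39.00.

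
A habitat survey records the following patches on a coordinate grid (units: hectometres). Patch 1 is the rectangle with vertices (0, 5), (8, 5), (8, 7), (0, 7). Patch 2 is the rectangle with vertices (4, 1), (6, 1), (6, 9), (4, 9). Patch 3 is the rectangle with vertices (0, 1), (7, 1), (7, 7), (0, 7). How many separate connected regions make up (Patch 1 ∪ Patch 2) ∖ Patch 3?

(Patch 1 ∪ Patch 2) ∖ Patch 3 splits into 2 disjoint pieces (area 2, area 4).

2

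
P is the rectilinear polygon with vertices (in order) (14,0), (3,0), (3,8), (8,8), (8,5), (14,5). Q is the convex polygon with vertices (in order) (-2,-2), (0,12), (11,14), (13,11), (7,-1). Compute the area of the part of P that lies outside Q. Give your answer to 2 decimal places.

26.25

|P| = 70, |P∩Q| = 43.75.
|P ∖ Q| = |P| − |P∩Q| = 70 − 43.75 = 26.25.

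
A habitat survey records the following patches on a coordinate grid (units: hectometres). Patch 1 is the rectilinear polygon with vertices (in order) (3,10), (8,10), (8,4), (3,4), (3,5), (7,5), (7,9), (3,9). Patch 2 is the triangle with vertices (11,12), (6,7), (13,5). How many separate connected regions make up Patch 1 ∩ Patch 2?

1

Patch 1 ∩ Patch 2 is a single connected region.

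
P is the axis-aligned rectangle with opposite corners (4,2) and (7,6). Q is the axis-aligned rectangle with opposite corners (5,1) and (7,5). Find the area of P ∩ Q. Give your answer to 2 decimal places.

6.00

|P∩Q|: x∈[5,7], y∈[2,5] → 2·3 = 6.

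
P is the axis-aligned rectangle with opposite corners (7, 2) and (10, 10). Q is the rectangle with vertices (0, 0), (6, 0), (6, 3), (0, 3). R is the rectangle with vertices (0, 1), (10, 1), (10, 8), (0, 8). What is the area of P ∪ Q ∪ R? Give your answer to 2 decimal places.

82.00

By inclusion–exclusion:
Individual areas: |P| = 24, |Q| = 18, |R| = 70.
|P∩Q| = 0 (no overlap).
|P∩R|: x∈[7,10], y∈[2,8] → 3·6 = 18.
|Q∩R|: x∈[0,6], y∈[1,3] → 6·2 = 12.
|P∩Q∩R| = 0.
|P ∪ Q ∪ R| = 112 − 30 + 0 = 82.00.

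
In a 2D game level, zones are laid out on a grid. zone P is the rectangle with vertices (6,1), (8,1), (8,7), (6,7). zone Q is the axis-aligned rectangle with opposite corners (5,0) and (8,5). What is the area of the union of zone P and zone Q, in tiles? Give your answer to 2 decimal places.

19.00

By inclusion–exclusion:
Individual areas: |zone P| = 12, |zone Q| = 15.
|zone P∩zone Q|: x∈[6,8], y∈[1,5] → 2·4 = 8.
|zone P ∪ zone Q| = 27 − 8 = 19.00.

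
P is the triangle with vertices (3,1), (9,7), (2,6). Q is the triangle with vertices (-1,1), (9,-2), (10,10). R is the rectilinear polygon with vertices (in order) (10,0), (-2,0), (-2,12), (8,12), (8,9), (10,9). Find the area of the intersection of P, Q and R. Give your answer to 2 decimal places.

The intersection is the polygon with vertices (3,1), (2.438,3.812), (5.769,6.538), (9,7).
By the shoelace formula its area is 13.76.

13.76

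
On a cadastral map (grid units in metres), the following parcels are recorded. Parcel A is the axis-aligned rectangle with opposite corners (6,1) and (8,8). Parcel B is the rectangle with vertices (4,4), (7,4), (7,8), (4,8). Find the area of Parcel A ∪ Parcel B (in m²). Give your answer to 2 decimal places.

By inclusion–exclusion:
Individual areas: |Parcel A| = 14, |Parcel B| = 12.
|Parcel A∩Parcel B|: x∈[6,7], y∈[4,8] → 1·4 = 4.
|Parcel A ∪ Parcel B| = 26 − 4 = 22.00.

22.00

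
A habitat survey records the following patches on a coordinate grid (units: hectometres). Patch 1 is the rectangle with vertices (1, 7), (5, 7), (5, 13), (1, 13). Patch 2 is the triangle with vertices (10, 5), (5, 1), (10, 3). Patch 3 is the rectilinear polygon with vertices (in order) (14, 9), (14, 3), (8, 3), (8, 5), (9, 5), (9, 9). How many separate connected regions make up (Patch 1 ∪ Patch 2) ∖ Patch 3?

(Patch 1 ∪ Patch 2) ∖ Patch 3 splits into 2 disjoint pieces (area 24, area 2.6).

2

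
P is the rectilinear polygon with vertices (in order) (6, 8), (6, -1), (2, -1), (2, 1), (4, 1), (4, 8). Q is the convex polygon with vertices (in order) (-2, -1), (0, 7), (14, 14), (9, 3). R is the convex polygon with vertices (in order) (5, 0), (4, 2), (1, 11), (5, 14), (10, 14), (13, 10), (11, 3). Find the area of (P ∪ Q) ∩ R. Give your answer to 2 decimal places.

67.15

The region (P ∪ Q) ∩ R is the polygon with vertices (11.091,12.546), (12.491,10.679), (9,3), (6,1.909), (6,0.5), (5,0), (4,2), (2,8).
By the shoelace formula its area is 67.15.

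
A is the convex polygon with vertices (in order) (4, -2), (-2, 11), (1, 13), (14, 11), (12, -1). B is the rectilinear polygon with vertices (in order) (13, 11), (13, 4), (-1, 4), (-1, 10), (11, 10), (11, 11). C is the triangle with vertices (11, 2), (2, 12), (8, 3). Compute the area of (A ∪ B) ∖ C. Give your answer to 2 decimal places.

|A ∪ B| = 172.4744.
|(A ∪ B) ∩ C| = 10.5.
|(A ∪ B) ∖ C| = 172.4744 − 10.5 = 161.97.

161.97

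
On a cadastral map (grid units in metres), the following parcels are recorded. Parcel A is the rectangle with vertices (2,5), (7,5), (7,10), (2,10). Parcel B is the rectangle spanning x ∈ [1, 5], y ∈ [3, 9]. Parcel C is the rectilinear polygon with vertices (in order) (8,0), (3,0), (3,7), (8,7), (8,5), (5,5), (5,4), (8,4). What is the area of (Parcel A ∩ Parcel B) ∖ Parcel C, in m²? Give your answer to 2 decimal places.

|Parcel A ∩ Parcel B| = 12.
|(Parcel A ∩ Parcel B) ∩ Parcel C| = 4.
|(Parcel A ∩ Parcel B) ∖ Parcel C| = 12 − 4 = 8.00.

8.00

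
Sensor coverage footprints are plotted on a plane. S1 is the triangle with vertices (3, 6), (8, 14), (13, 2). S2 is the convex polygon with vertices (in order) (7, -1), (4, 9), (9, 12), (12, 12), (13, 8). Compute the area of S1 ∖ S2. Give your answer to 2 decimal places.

12.14

|S1| = 50, |S1∩S2| = 37.8632.
|S1 ∖ S2| = |S1| − |S1∩S2| = 50 − 37.8632 = 12.14.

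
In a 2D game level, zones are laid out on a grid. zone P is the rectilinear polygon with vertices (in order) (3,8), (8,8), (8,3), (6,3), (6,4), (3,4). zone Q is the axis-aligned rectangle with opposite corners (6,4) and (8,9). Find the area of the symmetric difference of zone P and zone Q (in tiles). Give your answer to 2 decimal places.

16.00

|zone P| = 22, |zone Q| = 10, |zone P∩zone Q| = 8.
|zone P △ zone Q| = |zone P| + |zone Q| − 2·|zone P∩zone Q| = 22 + 10 − 16 = 16.00.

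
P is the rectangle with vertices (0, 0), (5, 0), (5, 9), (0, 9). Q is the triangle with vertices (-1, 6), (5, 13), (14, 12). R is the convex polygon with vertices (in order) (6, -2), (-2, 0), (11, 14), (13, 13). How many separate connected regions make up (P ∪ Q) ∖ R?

(P ∪ Q) ∖ R splits into 2 disjoint pieces (area 40.0151, area 0.6426).

2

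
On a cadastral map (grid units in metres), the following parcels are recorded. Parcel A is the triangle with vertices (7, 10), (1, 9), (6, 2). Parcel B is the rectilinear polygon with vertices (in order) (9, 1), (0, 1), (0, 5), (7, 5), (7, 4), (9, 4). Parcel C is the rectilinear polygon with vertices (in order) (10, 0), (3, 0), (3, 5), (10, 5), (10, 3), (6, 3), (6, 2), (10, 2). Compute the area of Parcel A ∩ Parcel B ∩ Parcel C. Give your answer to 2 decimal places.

The intersection is the polygon with vertices (3.857,5), (6.375,5), (6.125,3), (6,3), (6,2).
By the shoelace formula its area is 3.71.

3.71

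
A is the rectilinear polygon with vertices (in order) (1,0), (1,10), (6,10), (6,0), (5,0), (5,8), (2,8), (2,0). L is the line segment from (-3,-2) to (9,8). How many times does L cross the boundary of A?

4

The segment meets the boundary at (6,5.5), (5,4.667), (2,2.167), (1,1.333).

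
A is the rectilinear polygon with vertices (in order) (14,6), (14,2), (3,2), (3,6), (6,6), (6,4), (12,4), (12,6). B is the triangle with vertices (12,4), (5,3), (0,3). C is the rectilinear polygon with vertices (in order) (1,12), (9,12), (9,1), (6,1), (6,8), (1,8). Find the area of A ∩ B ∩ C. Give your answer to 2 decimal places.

The intersection is the polygon with vertices (9,3.75), (9,3.571), (6,3.143), (6,3.5).
By the shoelace formula its area is 0.80.

0.80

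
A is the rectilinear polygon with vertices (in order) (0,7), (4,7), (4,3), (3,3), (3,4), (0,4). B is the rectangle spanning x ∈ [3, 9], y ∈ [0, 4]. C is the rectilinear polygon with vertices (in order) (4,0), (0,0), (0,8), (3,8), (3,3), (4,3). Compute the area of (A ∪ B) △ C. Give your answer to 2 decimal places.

39.00

|A ∪ B| = 36.
|(A ∪ B) ∩ C| = 12.
|(A ∪ B) △ C| = 36 + 27 − 24 = 39.00.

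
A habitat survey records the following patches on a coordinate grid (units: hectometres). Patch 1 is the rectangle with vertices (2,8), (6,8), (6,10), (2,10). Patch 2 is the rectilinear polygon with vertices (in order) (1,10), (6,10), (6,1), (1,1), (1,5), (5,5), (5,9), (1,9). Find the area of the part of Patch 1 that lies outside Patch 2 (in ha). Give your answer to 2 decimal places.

|Patch 1| = 8, |Patch 1∩Patch 2| = 5.
|Patch 1 ∖ Patch 2| = |Patch 1| − |Patch 1∩Patch 2| = 8 − 5 = 3.00.

3.00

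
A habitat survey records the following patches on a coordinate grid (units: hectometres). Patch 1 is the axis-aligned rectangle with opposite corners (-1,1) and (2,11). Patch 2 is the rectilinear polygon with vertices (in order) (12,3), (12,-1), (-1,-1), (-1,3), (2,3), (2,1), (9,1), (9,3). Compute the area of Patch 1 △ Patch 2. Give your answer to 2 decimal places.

56.00

|Patch 1| = 30, |Patch 2| = 38, |Patch 1∩Patch 2| = 6.
|Patch 1 △ Patch 2| = |Patch 1| + |Patch 2| − 2·|Patch 1∩Patch 2| = 30 + 38 − 12 = 56.00.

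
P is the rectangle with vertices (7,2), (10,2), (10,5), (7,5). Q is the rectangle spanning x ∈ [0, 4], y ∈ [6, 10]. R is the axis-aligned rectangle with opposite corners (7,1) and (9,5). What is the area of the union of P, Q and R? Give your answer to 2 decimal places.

27.00

By inclusion–exclusion:
Individual areas: |P| = 9, |Q| = 16, |R| = 8.
|P∩Q| = 0 (no overlap).
|P∩R|: x∈[7,9], y∈[2,5] → 2·3 = 6.
|Q∩R| = 0 (no overlap).
|P∩Q∩R| = 0.
|P ∪ Q ∪ R| = 33 − 6 + 0 = 27.00.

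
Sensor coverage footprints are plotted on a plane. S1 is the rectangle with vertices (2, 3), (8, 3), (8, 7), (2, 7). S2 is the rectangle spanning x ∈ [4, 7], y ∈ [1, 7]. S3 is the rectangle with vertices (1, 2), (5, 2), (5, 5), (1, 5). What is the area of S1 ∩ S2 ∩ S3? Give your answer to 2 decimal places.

The intersection is the polygon with vertices (4,3), (4,5), (5,5), (5,3).
By the shoelace formula its area is 2.00.

2.00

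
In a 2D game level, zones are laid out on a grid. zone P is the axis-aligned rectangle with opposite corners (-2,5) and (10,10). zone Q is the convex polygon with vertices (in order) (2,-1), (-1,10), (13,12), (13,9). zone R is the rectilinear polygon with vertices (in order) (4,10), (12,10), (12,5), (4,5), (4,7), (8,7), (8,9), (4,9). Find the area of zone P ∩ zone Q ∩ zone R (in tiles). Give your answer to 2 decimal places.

21.11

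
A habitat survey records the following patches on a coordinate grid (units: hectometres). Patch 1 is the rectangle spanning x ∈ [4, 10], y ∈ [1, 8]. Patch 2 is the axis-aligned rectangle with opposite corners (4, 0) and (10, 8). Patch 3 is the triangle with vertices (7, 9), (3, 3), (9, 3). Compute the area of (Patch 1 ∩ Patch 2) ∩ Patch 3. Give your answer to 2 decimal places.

16.75

The region (Patch 1 ∩ Patch 2) ∩ Patch 3 is the polygon with vertices (4,4.5), (6.333,8), (7.333,8), (9,3), (4,3).
By the shoelace formula its area is 16.75.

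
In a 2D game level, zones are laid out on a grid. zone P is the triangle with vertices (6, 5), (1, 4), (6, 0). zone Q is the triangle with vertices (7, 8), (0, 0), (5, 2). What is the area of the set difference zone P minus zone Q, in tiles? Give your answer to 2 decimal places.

|zone P| = 12.5, |zone P∩zone Q| = 6.5718.
|zone P ∖ zone Q| = |zone P| − |zone P∩zone Q| = 12.5 − 6.5718 = 5.93.

5.93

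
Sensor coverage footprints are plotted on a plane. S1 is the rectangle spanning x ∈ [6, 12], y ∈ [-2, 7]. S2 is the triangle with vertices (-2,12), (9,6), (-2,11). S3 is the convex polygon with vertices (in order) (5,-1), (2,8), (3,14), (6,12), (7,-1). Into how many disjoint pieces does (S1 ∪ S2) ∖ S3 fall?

(S1 ∪ S2) ∖ S3 splits into 2 disjoint pieces (area 48.595, area 3.4171).

2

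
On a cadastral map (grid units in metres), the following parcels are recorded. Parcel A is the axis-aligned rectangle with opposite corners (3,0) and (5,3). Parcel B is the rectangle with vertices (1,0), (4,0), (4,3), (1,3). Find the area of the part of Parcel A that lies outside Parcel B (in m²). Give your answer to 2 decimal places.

3.00

|Parcel A∩Parcel B|: x∈[3,4], y∈[0,3] → 1·3 = 3.
|Parcel A| = 6.
|Parcel A ∖ Parcel B| = |Parcel A| − |Parcel A∩Parcel B| = 6 − 3 = 3.00.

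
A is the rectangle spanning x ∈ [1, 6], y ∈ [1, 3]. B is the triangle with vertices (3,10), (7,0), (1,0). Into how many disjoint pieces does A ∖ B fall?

A ∖ B splits into 2 disjoint pieces (area 0.05, area 0.8).

2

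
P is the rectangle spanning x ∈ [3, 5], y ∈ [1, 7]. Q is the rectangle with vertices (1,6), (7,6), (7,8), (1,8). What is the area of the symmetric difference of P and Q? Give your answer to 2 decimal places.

|P∩Q|: x∈[3,5], y∈[6,7] → 2·1 = 2.
|P △ Q| = |P| + |Q| − 2·|P∩Q| = 12 + 12 − 4 = 20.00.

20.00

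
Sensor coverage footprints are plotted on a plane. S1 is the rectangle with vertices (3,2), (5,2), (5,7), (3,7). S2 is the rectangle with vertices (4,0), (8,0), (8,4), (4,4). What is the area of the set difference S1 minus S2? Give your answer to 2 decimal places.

8.00

|S1∩S2|: x∈[4,5], y∈[2,4] → 1·2 = 2.
|S1| = 10.
|S1 ∖ S2| = |S1| − |S1∩S2| = 10 − 2 = 8.00.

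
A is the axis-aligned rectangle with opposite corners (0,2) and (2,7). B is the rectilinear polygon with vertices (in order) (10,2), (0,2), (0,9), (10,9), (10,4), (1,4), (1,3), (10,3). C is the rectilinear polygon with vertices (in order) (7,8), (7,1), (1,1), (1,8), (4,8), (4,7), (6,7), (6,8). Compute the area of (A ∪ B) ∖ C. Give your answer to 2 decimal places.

33.00

|A ∪ B| = 62.
|(A ∪ B) ∩ C| = 29.
|(A ∪ B) ∖ C| = 62 − 29 = 33.00.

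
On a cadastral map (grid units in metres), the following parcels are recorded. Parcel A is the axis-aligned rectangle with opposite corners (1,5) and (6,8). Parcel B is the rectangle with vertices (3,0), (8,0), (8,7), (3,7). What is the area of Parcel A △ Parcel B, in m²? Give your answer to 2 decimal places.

|Parcel A∩Parcel B|: x∈[3,6], y∈[5,7] → 3·2 = 6.
|Parcel A △ Parcel B| = |Parcel A| + |Parcel B| − 2·|Parcel A∩Parcel B| = 15 + 35 − 12 = 38.00.

38.00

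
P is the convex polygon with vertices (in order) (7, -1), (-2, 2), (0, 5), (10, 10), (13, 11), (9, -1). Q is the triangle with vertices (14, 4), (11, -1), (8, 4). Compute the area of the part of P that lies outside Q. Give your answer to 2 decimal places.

87.19

|P| = 91, |P∩Q| = 3.8095.
|P ∖ Q| = |P| − |P∩Q| = 91 − 3.8095 = 87.19.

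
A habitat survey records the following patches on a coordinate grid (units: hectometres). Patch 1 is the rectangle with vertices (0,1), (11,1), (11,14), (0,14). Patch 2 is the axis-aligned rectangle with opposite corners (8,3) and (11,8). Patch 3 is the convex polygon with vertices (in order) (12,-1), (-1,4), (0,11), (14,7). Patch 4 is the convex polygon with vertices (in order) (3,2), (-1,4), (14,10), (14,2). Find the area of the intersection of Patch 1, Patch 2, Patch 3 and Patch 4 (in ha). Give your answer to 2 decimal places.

14.76

The intersection is the polygon with vertices (8,7.6), (9,8), (10.5,8), (11,7.857), (11,3), (8,3).
By the shoelace formula its area is 14.76.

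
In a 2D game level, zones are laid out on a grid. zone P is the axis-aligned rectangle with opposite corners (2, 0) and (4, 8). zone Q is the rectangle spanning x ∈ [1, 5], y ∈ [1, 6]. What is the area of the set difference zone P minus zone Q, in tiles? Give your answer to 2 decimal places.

|zone P∩zone Q|: x∈[2,4], y∈[1,6] → 2·5 = 10.
|zone P| = 16.
|zone P ∖ zone Q| = |zone P| − |zone P∩zone Q| = 16 − 10 = 6.00.

6.00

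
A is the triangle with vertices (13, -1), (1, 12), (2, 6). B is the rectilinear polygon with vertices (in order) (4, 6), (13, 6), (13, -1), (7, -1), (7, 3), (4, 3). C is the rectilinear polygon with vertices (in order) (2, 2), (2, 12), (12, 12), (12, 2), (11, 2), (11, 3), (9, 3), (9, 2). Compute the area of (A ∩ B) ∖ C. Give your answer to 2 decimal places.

3.69

|A ∩ B| = 14.5859.
|(A ∩ B) ∩ C| = 10.8991.
|(A ∩ B) ∖ C| = 14.5859 − 10.8991 = 3.69.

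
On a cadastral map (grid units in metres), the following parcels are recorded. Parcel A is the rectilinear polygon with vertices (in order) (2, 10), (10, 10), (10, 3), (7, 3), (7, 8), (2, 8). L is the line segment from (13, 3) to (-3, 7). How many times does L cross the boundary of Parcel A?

2

The segment meets the boundary at (7,4.5), (10,3.75).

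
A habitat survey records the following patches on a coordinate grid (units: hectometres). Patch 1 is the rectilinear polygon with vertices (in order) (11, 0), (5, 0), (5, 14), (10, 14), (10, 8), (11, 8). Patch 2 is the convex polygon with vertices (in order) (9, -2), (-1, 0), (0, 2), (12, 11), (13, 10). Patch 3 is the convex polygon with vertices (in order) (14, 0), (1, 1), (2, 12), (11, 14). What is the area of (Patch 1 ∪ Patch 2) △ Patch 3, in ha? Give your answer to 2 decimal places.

|Patch 1 ∪ Patch 2| = 118.0417.
|(Patch 1 ∪ Patch 2) ∩ Patch 3| = 91.9065.
|(Patch 1 ∪ Patch 2) △ Patch 3| = 118.0417 + 138 − 183.8131 = 72.23.

72.23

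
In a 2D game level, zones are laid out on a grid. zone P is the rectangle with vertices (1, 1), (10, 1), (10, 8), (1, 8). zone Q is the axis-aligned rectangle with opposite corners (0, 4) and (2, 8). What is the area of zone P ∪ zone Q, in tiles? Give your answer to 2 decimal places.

67.00

By inclusion–exclusion:
Individual areas: |zone P| = 63, |zone Q| = 8.
|zone P∩zone Q|: x∈[1,2], y∈[4,8] → 1·4 = 4.
|zone P ∪ zone Q| = 71 − 4 = 67.00.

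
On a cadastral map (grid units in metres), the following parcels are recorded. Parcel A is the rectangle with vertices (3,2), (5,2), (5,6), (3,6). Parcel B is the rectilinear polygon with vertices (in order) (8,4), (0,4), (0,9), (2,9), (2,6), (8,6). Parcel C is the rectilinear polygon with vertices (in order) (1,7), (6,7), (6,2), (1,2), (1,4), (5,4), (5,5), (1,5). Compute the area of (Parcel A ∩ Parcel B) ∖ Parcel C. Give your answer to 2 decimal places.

|Parcel A ∩ Parcel B| = 4.
|(Parcel A ∩ Parcel B) ∩ Parcel C| = 2.
|(Parcel A ∩ Parcel B) ∖ Parcel C| = 4 − 2 = 2.00.

2.00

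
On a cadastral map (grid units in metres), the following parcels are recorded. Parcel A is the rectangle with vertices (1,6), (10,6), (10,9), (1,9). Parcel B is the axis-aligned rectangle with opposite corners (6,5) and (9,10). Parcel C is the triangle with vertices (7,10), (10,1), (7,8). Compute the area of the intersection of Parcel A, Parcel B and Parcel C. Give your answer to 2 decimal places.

1.64

The intersection is the polygon with vertices (7.857,6), (7,8), (7,9), (7.333,9), (8.333,6).
By the shoelace formula its area is 1.64.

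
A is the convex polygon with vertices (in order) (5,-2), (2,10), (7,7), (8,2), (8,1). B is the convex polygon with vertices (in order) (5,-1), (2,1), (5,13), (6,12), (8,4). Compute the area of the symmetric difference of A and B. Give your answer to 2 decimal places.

27.68

|A| = 36.5, |B| = 45, |A∩B| = 26.9082.
|A △ B| = |A| + |B| − 2·|A∩B| = 36.5 + 45 − 53.8163 = 27.68.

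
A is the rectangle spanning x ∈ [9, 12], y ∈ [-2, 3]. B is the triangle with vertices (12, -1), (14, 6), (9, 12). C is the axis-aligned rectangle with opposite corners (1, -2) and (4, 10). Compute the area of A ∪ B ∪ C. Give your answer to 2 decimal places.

72.65

By inclusion–exclusion:
Individual areas: |A| = 15, |B| = 23.5, |C| = 36.
|A∩B| = 1.8462.
|A∩C| = 0 (no overlap).
|B∩C| = 0.
|A∩B∩C| = 0.
|A ∪ B ∪ C| = 74.5 − 1.8462 + 0 = 72.65.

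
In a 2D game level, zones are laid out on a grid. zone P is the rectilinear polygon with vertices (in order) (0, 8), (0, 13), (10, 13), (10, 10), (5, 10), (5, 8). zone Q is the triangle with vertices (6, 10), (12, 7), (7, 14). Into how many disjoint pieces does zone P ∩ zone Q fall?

zone P ∩ zone Q is a single connected region.

1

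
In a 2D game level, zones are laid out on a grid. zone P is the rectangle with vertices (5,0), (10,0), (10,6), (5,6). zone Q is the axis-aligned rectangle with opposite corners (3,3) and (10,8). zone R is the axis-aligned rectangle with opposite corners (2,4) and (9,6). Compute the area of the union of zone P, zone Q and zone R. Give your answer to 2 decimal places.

By inclusion–exclusion:
Individual areas: |zone P| = 30, |zone Q| = 35, |zone R| = 14.
|zone P∩zone Q|: x∈[5,10], y∈[3,6] → 5·3 = 15.
|zone P∩zone R|: x∈[5,9], y∈[4,6] → 4·2 = 8.
|zone Q∩zone R|: x∈[3,9], y∈[4,6] → 6·2 = 12.
|zone P∩zone Q∩zone R| = 8.
|zone P ∪ zone Q ∪ zone R| = 79 − 35 + 8 = 52.00.

52.00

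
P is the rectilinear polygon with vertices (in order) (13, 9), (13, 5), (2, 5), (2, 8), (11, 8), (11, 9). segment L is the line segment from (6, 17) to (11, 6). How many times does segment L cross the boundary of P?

The segment meets the boundary at (10.091,8).

1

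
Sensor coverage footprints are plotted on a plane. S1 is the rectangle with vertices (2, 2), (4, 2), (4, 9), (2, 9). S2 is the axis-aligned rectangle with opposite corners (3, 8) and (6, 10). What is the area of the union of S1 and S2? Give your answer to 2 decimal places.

19.00

By inclusion–exclusion:
Individual areas: |S1| = 14, |S2| = 6.
|S1∩S2|: x∈[3,4], y∈[8,9] → 1·1 = 1.
|S1 ∪ S2| = 20 − 1 = 19.00.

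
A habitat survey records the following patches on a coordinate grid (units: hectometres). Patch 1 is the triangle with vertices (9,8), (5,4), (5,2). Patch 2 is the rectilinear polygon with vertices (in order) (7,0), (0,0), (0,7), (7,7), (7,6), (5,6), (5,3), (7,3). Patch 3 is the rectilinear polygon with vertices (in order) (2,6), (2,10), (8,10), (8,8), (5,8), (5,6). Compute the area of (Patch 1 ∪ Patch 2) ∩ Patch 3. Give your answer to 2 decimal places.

3.00

The region (Patch 1 ∪ Patch 2) ∩ Patch 3 is the polygon with vertices (5,7), (5,6), (2,6), (2,7).
By the shoelace formula its area is 3.00.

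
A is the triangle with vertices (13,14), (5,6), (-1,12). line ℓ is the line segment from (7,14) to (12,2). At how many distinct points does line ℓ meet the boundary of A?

2

The segment meets the boundary at (8.765,9.765), (7.337,13.191).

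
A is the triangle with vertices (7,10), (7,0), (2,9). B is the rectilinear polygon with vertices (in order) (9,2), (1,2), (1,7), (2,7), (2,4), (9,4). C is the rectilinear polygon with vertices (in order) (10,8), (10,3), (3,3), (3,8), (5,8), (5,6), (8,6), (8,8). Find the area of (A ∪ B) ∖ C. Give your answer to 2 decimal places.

25.51

|A ∪ B| = 40.6667.
|(A ∪ B) ∩ C| = 15.1556.
|(A ∪ B) ∖ C| = 40.6667 − 15.1556 = 25.51.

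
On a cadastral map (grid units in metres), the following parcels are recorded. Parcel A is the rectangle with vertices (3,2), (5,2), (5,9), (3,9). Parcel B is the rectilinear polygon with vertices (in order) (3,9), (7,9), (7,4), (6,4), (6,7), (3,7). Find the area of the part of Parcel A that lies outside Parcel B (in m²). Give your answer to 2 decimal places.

10.00

|Parcel A| = 14, |Parcel A∩Parcel B| = 4.
|Parcel A ∖ Parcel B| = |Parcel A| − |Parcel A∩Parcel B| = 14 − 4 = 10.00.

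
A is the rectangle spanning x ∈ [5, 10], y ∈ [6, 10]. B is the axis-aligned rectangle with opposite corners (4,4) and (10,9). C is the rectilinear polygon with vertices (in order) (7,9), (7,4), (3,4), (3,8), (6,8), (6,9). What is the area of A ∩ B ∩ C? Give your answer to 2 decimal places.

The intersection is the polygon with vertices (5,6), (5,8), (6,8), (6,9), (7,9), (7,6).
By the shoelace formula its area is 5.00.

5.00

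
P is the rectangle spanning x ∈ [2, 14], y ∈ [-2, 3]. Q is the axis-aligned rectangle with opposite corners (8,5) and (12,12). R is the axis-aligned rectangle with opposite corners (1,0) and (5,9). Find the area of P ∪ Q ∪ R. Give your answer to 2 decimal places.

115.00

By inclusion–exclusion:
Individual areas: |P| = 60, |Q| = 28, |R| = 36.
|P∩Q| = 0 (no overlap).
|P∩R|: x∈[2,5], y∈[0,3] → 3·3 = 9.
|Q∩R| = 0 (no overlap).
|P∩Q∩R| = 0.
|P ∪ Q ∪ R| = 124 − 9 + 0 = 115.00.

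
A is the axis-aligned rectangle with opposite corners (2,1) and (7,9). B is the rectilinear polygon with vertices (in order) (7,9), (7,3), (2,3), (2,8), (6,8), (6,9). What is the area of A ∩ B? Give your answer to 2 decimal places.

The intersection is the polygon with vertices (7,3), (2,3), (2,8), (6,8), (6,9), (7,9).
By the shoelace formula its area is 26.00.

26.00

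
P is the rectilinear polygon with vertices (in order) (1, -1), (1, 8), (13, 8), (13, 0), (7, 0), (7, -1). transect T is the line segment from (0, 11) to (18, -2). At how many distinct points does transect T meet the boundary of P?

2

The segment meets the boundary at (13,1.611), (4.154,8).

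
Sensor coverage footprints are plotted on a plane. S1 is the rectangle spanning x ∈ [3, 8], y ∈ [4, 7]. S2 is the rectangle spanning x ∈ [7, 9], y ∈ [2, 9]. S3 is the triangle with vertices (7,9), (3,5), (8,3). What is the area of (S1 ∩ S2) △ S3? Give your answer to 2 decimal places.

13.50

|S1 ∩ S2| = 3.
|(S1 ∩ S2) ∩ S3| = 1.75.
|(S1 ∩ S2) △ S3| = 3 + 14 − 3.5 = 13.50.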